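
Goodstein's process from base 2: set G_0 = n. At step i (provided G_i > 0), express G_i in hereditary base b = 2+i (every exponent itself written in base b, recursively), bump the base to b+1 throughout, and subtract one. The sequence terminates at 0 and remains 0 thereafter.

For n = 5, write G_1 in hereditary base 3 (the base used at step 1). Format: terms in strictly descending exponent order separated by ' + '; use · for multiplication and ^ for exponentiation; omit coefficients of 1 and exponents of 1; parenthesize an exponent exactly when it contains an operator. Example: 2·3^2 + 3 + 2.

3^3

G_0=5  [base 2] 2^2 + 1  →[2↦3]→  3^3 + 1 = 28  −1 ⇒ G_1=27
G_1=27  [base 3] 3^3  →[3↦4]→  4^4 = 256  −1 ⇒ G_2=255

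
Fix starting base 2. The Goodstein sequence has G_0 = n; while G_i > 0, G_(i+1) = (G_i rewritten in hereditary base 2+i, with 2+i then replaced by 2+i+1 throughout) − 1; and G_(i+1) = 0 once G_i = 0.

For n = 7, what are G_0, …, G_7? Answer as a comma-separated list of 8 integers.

(0) 7|_2 = 2^2 + 2 + 1 ↦ 3^3 + 3 + 1|_3 = 31 ⇒ 30
(1) 30|_3 = 3^3 + 3 ↦ 4^4 + 4|_4 = 260 ⇒ 259
(2) 259|_4 = 4^4 + 3 ↦ 5^5 + 3|_5 = 3128 ⇒ 3127
(3) 3127|_5 = 5^5 + 2 ↦ 6^6 + 2|_6 = 46658 ⇒ 46657
(4) 46657|_6 = 6^6 + 1 ↦ 7^7 + 1|_7 = 823544 ⇒ 823543
(5) 823543|_7 = 7^7 ↦ 8^8|_8 = 16777216 ⇒ 16777215
(6) 16777215|_8 = 7·8^7 + 7·8^6 + 7·8^5 + 7·8^4 + 7·8^3 + 7·8^2 + 7·8 + 7 ↦ 7·9^7 + 7·9^6 + 7·9^5 + 7·9^4 + 7·9^3 + 7·9^2 + 7·9 + 7|_9 = 37665880 ⇒ 37665879

7, 30, 259, 3127, 46657, 823543, 16777215, 37665879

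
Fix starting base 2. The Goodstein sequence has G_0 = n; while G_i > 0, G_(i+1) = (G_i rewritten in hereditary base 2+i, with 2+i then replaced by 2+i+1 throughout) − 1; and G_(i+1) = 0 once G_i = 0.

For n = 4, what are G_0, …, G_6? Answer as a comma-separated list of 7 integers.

[0] 4 ≡ 2^2 (base 2). Lift 3: 27. −1: 26.
[1] 26 ≡ 2·3^2 + 2·3 + 2 (base 3). Lift 4: 42. −1: 41.
[2] 41 ≡ 2·4^2 + 2·4 + 1 (base 4). Lift 5: 61. −1: 60.
[3] 60 ≡ 2·5^2 + 2·5 (base 5). Lift 6: 84. −1: 83.
[4] 83 ≡ 2·6^2 + 6 + 5 (base 6). Lift 7: 110. −1: 109.
[5] 109 ≡ 2·7^2 + 7 + 4 (base 7). Lift 8: 140. −1: 139.

4, 26, 41, 60, 83, 109, 139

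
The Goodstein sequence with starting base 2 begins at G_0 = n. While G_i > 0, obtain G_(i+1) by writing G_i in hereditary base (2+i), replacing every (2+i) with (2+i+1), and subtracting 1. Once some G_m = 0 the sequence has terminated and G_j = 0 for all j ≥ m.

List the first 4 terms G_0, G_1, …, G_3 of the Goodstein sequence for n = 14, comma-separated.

G_0 = 14. HB_2(14) = 2^(2 + 1) + 2^2 + 2. Bump = 111. G_1 = 110.
G_1 = 110. HB_3(110) = 3^(3 + 1) + 3^3 + 2. Bump = 1282. G_2 = 1281.
G_2 = 1281. HB_4(1281) = 4^(4 + 1) + 4^4 + 1. Bump = 18751. G_3 = 18750.

14, 110, 1281, 18750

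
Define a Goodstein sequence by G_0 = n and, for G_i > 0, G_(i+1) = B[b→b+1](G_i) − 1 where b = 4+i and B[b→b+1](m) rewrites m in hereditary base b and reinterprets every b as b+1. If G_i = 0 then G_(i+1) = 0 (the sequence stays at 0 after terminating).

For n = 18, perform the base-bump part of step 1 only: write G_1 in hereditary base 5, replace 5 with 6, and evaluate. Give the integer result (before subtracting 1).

37

(0) 18|_4 = 4^2 + 2 ↦ 5^2 + 2|_5 = 27 ⇒ 26
(1) 26|_5 = 5^2 + 1 ↦ 6^2 + 1|_6 = 37 ⇒ 36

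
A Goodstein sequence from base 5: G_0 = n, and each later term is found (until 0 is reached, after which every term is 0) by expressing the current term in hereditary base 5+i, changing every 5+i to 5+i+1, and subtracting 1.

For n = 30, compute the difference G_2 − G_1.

12

G_0 = 30. HB_5(30) = 5^2 + 5. Bump = 42. G_1 = 41.
G_1 = 41. HB_6(41) = 6^2 + 5. Bump = 54. G_2 = 53.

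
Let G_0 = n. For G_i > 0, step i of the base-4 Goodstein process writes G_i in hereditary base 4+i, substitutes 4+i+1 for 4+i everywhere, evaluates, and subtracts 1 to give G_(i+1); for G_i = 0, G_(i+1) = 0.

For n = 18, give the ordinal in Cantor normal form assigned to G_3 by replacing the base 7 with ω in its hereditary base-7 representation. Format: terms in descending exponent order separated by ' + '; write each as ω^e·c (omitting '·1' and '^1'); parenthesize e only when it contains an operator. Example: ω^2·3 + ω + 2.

[0] 18 ≡ 4^2 + 2 (base 4). Lift 5: 27. −1: 26.
[1] 26 ≡ 5^2 + 1 (base 5). Lift 6: 37. −1: 36.
[2] 36 ≡ 6^2 (base 6). Lift 7: 49. −1: 48.
[3] 48 ≡ 6·7 + 6 (base 7). Lift 8: 54. −1: 53.

ω·6 + 6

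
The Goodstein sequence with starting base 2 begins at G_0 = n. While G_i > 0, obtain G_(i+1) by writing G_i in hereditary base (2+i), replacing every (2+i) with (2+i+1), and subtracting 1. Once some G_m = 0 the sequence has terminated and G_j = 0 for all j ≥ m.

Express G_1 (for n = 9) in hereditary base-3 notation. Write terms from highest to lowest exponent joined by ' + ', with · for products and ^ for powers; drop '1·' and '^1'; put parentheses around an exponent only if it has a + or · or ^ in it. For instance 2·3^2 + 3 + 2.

[0] 9 ≡ 2^(2 + 1) + 1 (base 2). Lift 3: 82. −1: 81.
[1] 81 ≡ 3^(3 + 1) (base 3). Lift 4: 1024. −1: 1023.

3^(3 + 1)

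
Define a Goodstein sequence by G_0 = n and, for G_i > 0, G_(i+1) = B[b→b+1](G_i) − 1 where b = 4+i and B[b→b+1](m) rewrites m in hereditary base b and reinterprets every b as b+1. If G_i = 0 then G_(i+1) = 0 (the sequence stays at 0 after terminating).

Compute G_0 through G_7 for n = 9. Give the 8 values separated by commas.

step 0: 9 = 2·4 + 1; sub 5 for 4: 2·5 + 1; = 11; G_1 = 11−1 = 10
step 1: 10 = 2·5; sub 6 for 5: 2·6; = 12; G_2 = 12−1 = 11
step 2: 11 = 6 + 5; sub 7 for 6: 7 + 5; = 12; G_3 = 12−1 = 11
step 3: 11 = 7 + 4; sub 8 for 7: 8 + 4; = 12; G_4 = 12−1 = 11
step 4: 11 = 8 + 3; sub 9 for 8: 9 + 3; = 12; G_5 = 12−1 = 11
step 5: 11 = 9 + 2; sub 10 for 9: 10 + 2; = 12; G_6 = 12−1 = 11
step 6: 11 = 10 + 1; sub 11 for 10: 11 + 1; = 12; G_7 = 12−1 = 11

9, 10, 11, 11, 11, 11, 11, 11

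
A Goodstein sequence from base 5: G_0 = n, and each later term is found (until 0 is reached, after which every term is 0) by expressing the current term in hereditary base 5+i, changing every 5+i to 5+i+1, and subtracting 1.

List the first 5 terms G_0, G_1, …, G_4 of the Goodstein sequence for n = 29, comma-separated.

(0) 29|_5 = 5^2 + 4 ↦ 6^2 + 4|_6 = 40 ⇒ 39
(1) 39|_6 = 6^2 + 3 ↦ 7^2 + 3|_7 = 52 ⇒ 51
(2) 51|_7 = 7^2 + 2 ↦ 8^2 + 2|_8 = 66 ⇒ 65
(3) 65|_8 = 8^2 + 1 ↦ 9^2 + 1|_9 = 82 ⇒ 81

29, 39, 51, 65, 81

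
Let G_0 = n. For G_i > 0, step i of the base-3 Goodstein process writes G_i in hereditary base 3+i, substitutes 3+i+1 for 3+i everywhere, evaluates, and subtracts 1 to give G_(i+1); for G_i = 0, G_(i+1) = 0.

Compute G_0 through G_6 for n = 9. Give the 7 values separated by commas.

G_0 = 9. HB_3(9) = 3^2. Bump = 16. G_1 = 15.
G_1 = 15. HB_4(15) = 3·4 + 3. Bump = 18. G_2 = 17.
G_2 = 17. HB_5(17) = 3·5 + 2. Bump = 20. G_3 = 19.
G_3 = 19. HB_6(19) = 3·6 + 1. Bump = 22. G_4 = 21.
G_4 = 21. HB_7(21) = 3·7. Bump = 24. G_5 = 23.
G_5 = 23. HB_8(23) = 2·8 + 7. Bump = 25. G_6 = 24.

9, 15, 17, 19, 21, 23, 24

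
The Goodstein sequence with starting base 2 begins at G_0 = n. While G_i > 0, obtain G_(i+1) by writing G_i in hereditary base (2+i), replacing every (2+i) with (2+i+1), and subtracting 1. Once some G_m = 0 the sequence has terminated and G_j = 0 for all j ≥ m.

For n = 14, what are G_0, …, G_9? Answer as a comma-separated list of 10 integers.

14, 110, 1281, 18750, 326591, 5862840, 134404971, 3487116548, 100000555551, 3138429262496

(0) 14|_2 = 2^(2 + 1) + 2^2 + 2 ↦ 3^(3 + 1) + 3^3 + 3|_3 = 111 ⇒ 110
(1) 110|_3 = 3^(3 + 1) + 3^3 + 2 ↦ 4^(4 + 1) + 4^4 + 2|_4 = 1282 ⇒ 1281
(2) 1281|_4 = 4^(4 + 1) + 4^4 + 1 ↦ 5^(5 + 1) + 5^5 + 1|_5 = 18751 ⇒ 18750
(3) 18750|_5 = 5^(5 + 1) + 5^5 ↦ 6^(6 + 1) + 6^6|_6 = 326592 ⇒ 326591
(4) 326591|_6 = 6^(6 + 1) + 5·6^5 + 5·6^4 + 5·6^3 + 5·6^2 + 5·6 + 5 ↦ 7^(7 + 1) + 5·7^5 + 5·7^4 + 5·7^3 + 5·7^2 + 5·7 + 5|_7 = 5862841 ⇒ 5862840
(5) 5862840|_7 = 7^(7 + 1) + 5·7^5 + 5·7^4 + 5·7^3 + 5·7^2 + 5·7 + 4 ↦ 8^(8 + 1) + 5·8^5 + 5·8^4 + 5·8^3 + 5·8^2 + 5·8 + 4|_8 = 134404972 ⇒ 134404971
(6) 134404971|_8 = 8^(8 + 1) + 5·8^5 + 5·8^4 + 5·8^3 + 5·8^2 + 5·8 + 3 ↦ 9^(9 + 1) + 5·9^5 + 5·9^4 + 5·9^3 + 5·9^2 + 5·9 + 3|_9 = 3487116549 ⇒ 3487116548
(7) 3487116548|_9 = 9^(9 + 1) + 5·9^5 + 5·9^4 + 5·9^3 + 5·9^2 + 5·9 + 2 ↦ 10^(10 + 1) + 5·10^5 + 5·10^4 + 5·10^3 + 5·10^2 + 5·10 + 2|_10 = 100000555552 ⇒ 100000555551
(8) 100000555551|_10 = 10^(10 + 1) + 5·10^5 + 5·10^4 + 5·10^3 + 5·10^2 + 5·10 + 1 ↦ 11^(11 + 1) + 5·11^5 + 5·11^4 + 5·11^3 + 5·11^2 + 5·11 + 1|_11 = 3138429262497 ⇒ 3138429262496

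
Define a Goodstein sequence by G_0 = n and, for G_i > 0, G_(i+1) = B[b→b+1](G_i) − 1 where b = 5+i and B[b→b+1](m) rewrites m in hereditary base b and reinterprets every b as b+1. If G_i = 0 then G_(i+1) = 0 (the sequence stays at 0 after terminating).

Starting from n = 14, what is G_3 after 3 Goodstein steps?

G_0 = 14. HB_5(14) = 2·5 + 4. Bump = 16. G_1 = 15.
G_1 = 15. HB_6(15) = 2·6 + 3. Bump = 17. G_2 = 16.
G_2 = 16. HB_7(16) = 2·7 + 2. Bump = 18. G_3 = 17.

17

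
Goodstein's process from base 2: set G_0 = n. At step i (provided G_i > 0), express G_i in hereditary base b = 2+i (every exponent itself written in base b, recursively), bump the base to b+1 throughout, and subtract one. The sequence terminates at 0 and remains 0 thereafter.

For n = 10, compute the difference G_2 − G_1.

942

step 0: 10 = 2^(2 + 1) + 2; sub 3 for 2: 3^(3 + 1) + 3; = 84; G_1 = 84−1 = 83
step 1: 83 = 3^(3 + 1) + 2; sub 4 for 3: 4^(4 + 1) + 2; = 1026; G_2 = 1026−1 = 1025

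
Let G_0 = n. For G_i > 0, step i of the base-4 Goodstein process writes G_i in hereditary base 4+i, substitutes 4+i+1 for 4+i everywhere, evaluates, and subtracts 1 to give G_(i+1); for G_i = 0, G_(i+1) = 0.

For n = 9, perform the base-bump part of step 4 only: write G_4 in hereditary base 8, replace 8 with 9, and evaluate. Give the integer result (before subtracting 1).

12

base 4: 9 = 2·4 + 1; at 5: 2·5 + 1 = 11; next = 10
base 5: 10 = 2·5; at 6: 2·6 = 12; next = 11
base 6: 11 = 6 + 5; at 7: 7 + 5 = 12; next = 11
base 7: 11 = 7 + 4; at 8: 8 + 4 = 12; next = 11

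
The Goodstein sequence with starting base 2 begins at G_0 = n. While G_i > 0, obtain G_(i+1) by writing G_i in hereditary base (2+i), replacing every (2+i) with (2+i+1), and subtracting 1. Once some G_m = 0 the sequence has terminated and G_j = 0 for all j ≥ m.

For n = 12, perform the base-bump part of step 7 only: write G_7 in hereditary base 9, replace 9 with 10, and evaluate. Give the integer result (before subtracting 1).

i=0: 12 = 2^(2 + 1) + 2^2 (b=2); 2→3: 3^(3 + 1) + 3^3 = 108; 108−1 = 107
i=1: 107 = 3^(3 + 1) + 2·3^2 + 2·3 + 2 (b=3); 3→4: 4^(4 + 1) + 2·4^2 + 2·4 + 2 = 1066; 1066−1 = 1065
i=2: 1065 = 4^(4 + 1) + 2·4^2 + 2·4 + 1 (b=4); 4→5: 5^(5 + 1) + 2·5^2 + 2·5 + 1 = 15686; 15686−1 = 15685
i=3: 15685 = 5^(5 + 1) + 2·5^2 + 2·5 (b=5); 5→6: 6^(6 + 1) + 2·6^2 + 2·6 = 280020; 280020−1 = 280019
i=4: 280019 = 6^(6 + 1) + 2·6^2 + 6 + 5 (b=6); 6→7: 7^(7 + 1) + 2·7^2 + 7 + 5 = 5764911; 5764911−1 = 5764910
i=5: 5764910 = 7^(7 + 1) + 2·7^2 + 7 + 4 (b=7); 7→8: 8^(8 + 1) + 2·8^2 + 8 + 4 = 134217868; 134217868−1 = 134217867
i=6: 134217867 = 8^(8 + 1) + 2·8^2 + 8 + 3 (b=8); 8→9: 9^(9 + 1) + 2·9^2 + 9 + 3 = 3486784575; 3486784575−1 = 3486784574

100000000212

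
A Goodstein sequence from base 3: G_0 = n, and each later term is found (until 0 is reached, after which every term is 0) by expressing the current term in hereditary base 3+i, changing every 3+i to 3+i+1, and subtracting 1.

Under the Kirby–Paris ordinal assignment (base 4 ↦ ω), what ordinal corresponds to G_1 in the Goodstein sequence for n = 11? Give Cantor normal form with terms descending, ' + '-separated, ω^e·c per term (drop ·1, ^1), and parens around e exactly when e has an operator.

G_0=11  [base 3] 3^2 + 2  →[3↦4]→  4^2 + 2 = 18  −1 ⇒ G_1=17
G_1=17  [base 4] 4^2 + 1  →[4↦5]→  5^2 + 1 = 26  −1 ⇒ G_2=25

ω^2 + 1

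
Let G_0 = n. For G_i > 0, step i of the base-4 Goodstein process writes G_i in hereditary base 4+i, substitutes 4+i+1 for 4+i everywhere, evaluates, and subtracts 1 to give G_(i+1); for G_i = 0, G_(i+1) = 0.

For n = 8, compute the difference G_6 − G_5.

0

[0] 8 ≡ 2·4 (base 4). Lift 5: 10. −1: 9.
[1] 9 ≡ 5 + 4 (base 5). Lift 6: 10. −1: 9.
[2] 9 ≡ 6 + 3 (base 6). Lift 7: 10. −1: 9.
[3] 9 ≡ 7 + 2 (base 7). Lift 8: 10. −1: 9.
[4] 9 ≡ 8 + 1 (base 8). Lift 9: 10. −1: 9.
[5] 9 ≡ 9 (base 9). Lift 10: 10. −1: 9.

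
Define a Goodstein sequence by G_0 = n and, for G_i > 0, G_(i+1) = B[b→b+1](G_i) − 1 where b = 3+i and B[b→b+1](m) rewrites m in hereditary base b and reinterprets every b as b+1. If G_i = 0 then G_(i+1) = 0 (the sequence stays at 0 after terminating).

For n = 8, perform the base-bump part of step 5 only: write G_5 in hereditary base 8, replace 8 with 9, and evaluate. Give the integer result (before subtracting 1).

(0) 8|_3 = 2·3 + 2 ↦ 2·4 + 2|_4 = 10 ⇒ 9
(1) 9|_4 = 2·4 + 1 ↦ 2·5 + 1|_5 = 11 ⇒ 10
(2) 10|_5 = 2·5 ↦ 2·6|_6 = 12 ⇒ 11
(3) 11|_6 = 6 + 5 ↦ 7 + 5|_7 = 12 ⇒ 11
(4) 11|_7 = 7 + 4 ↦ 8 + 4|_8 = 12 ⇒ 11
(5) 11|_8 = 8 + 3 ↦ 9 + 3|_9 = 12 ⇒ 11

12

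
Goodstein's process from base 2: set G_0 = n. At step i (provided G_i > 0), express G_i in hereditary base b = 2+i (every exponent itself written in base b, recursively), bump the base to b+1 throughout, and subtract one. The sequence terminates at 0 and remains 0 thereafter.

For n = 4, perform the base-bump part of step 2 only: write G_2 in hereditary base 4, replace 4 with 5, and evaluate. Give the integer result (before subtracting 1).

(0) 4|_2 = 2^2 ↦ 3^3|_3 = 27 ⇒ 26
(1) 26|_3 = 2·3^2 + 2·3 + 2 ↦ 2·4^2 + 2·4 + 2|_4 = 42 ⇒ 41
(2) 41|_4 = 2·4^2 + 2·4 + 1 ↦ 2·5^2 + 2·5 + 1|_5 = 61 ⇒ 60

61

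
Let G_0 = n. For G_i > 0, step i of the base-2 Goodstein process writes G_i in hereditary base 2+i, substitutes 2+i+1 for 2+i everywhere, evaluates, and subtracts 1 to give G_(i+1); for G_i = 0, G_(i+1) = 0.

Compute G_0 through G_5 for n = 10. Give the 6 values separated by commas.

i=0: 10 = 2^(2 + 1) + 2 (b=2); 2→3: 3^(3 + 1) + 3 = 84; 84−1 = 83
i=1: 83 = 3^(3 + 1) + 2 (b=3); 3→4: 4^(4 + 1) + 2 = 1026; 1026−1 = 1025
i=2: 1025 = 4^(4 + 1) + 1 (b=4); 4→5: 5^(5 + 1) + 1 = 15626; 15626−1 = 15625
i=3: 15625 = 5^(5 + 1) (b=5); 5→6: 6^(6 + 1) = 279936; 279936−1 = 279935
i=4: 279935 = 5·6^6 + 5·6^5 + 5·6^4 + 5·6^3 + 5·6^2 + 5·6 + 5 (b=6); 6→7: 5·7^7 + 5·7^5 + 5·7^4 + 5·7^3 + 5·7^2 + 5·7 + 5 = 4215755; 4215755−1 = 4215754

10, 83, 1025, 15625, 279935, 4215754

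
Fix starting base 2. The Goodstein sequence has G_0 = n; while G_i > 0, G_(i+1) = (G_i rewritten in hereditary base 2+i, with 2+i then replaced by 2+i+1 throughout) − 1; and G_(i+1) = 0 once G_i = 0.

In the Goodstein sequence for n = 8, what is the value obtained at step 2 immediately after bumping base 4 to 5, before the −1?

8 —HB2→ 2^(2 + 1) —bump→ 3^(3 + 1) = 81 —(−1)→ 80
80 —HB3→ 2·3^3 + 2·3^2 + 2·3 + 2 —bump→ 2·4^4 + 2·4^2 + 2·4 + 2 = 554 —(−1)→ 553
553 —HB4→ 2·4^4 + 2·4^2 + 2·4 + 1 —bump→ 2·5^5 + 2·5^2 + 2·5 + 1 = 6311 —(−1)→ 6310

6311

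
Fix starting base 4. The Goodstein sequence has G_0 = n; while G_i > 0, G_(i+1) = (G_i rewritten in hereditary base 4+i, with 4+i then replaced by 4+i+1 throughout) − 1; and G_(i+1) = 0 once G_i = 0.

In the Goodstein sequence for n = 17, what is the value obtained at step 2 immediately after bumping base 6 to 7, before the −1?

40

G_0=17  [base 4] 4^2 + 1  →[4↦5]→  5^2 + 1 = 26  −1 ⇒ G_1=25
G_1=25  [base 5] 5^2  →[5↦6]→  6^2 = 36  −1 ⇒ G_2=35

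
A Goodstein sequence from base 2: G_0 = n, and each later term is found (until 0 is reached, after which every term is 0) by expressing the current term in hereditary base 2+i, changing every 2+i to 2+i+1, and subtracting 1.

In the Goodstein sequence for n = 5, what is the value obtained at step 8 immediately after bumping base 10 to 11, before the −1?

4383

G_0=5  [base 2] 2^2 + 1  →[2↦3]→  3^3 + 1 = 28  −1 ⇒ G_1=27
G_1=27  [base 3] 3^3  →[3↦4]→  4^4 = 256  −1 ⇒ G_2=255
G_2=255  [base 4] 3·4^3 + 3·4^2 + 3·4 + 3  →[4↦5]→  3·5^3 + 3·5^2 + 3·5 + 3 = 468  −1 ⇒ G_3=467
G_3=467  [base 5] 3·5^3 + 3·5^2 + 3·5 + 2  →[5↦6]→  3·6^3 + 3·6^2 + 3·6 + 2 = 776  −1 ⇒ G_4=775
G_4=775  [base 6] 3·6^3 + 3·6^2 + 3·6 + 1  →[6↦7]→  3·7^3 + 3·7^2 + 3·7 + 1 = 1198  −1 ⇒ G_5=1197
G_5=1197  [base 7] 3·7^3 + 3·7^2 + 3·7  →[7↦8]→  3·8^3 + 3·8^2 + 3·8 = 1752  −1 ⇒ G_6=1751
G_6=1751  [base 8] 3·8^3 + 3·8^2 + 2·8 + 7  →[8↦9]→  3·9^3 + 3·9^2 + 2·9 + 7 = 2455  −1 ⇒ G_7=2454
G_7=2454  [base 9] 3·9^3 + 3·9^2 + 2·9 + 6  →[9↦10]→  3·10^3 + 3·10^2 + 2·10 + 6 = 3326  −1 ⇒ G_8=3325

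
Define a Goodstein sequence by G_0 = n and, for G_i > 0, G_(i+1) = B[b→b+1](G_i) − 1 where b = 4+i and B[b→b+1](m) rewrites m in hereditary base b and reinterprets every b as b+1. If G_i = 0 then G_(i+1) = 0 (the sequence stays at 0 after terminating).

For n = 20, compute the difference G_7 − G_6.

8

G_0=20  [base 4] 4^2 + 4  →[4↦5]→  5^2 + 5 = 30  −1 ⇒ G_1=29
G_1=29  [base 5] 5^2 + 4  →[5↦6]→  6^2 + 4 = 40  −1 ⇒ G_2=39
G_2=39  [base 6] 6^2 + 3  →[6↦7]→  7^2 + 3 = 52  −1 ⇒ G_3=51
G_3=51  [base 7] 7^2 + 2  →[7↦8]→  8^2 + 2 = 66  −1 ⇒ G_4=65
G_4=65  [base 8] 8^2 + 1  →[8↦9]→  9^2 + 1 = 82  −1 ⇒ G_5=81
G_5=81  [base 9] 9^2  →[9↦10]→  10^2 = 100  −1 ⇒ G_6=99
G_6=99  [base 10] 9·10 + 9  →[10↦11]→  9·11 + 9 = 108  −1 ⇒ G_7=107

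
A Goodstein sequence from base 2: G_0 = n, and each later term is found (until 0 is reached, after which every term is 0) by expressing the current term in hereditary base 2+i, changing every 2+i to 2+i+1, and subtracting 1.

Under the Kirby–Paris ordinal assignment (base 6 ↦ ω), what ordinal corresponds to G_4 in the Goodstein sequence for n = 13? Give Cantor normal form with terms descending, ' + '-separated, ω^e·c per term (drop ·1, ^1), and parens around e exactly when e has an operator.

step 0: 13 = 2^(2 + 1) + 2^2 + 1; sub 3 for 2: 3^(3 + 1) + 3^3 + 1; = 109; G_1 = 109−1 = 108
step 1: 108 = 3^(3 + 1) + 3^3; sub 4 for 3: 4^(4 + 1) + 4^4; = 1280; G_2 = 1280−1 = 1279
step 2: 1279 = 4^(4 + 1) + 3·4^3 + 3·4^2 + 3·4 + 3; sub 5 for 4: 5^(5 + 1) + 3·5^3 + 3·5^2 + 3·5 + 3; = 16093; G_3 = 16093−1 = 16092
step 3: 16092 = 5^(5 + 1) + 3·5^3 + 3·5^2 + 3·5 + 2; sub 6 for 5: 6^(6 + 1) + 3·6^3 + 3·6^2 + 3·6 + 2; = 280712; G_4 = 280712−1 = 280711

ω^(ω + 1) + ω^3·3 + ω^2·3 + ω·3 + 1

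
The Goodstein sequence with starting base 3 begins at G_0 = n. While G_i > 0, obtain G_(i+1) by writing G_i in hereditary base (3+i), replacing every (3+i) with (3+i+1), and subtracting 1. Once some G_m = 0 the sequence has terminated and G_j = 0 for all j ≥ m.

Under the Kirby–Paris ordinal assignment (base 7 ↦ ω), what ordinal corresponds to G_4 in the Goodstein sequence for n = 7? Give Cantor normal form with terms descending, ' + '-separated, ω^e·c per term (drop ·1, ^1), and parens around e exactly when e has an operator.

ω + 2

base 3: 7 = 2·3 + 1; at 4: 2·4 + 1 = 9; next = 8
base 4: 8 = 2·4; at 5: 2·5 = 10; next = 9
base 5: 9 = 5 + 4; at 6: 6 + 4 = 10; next = 9
base 6: 9 = 6 + 3; at 7: 7 + 3 = 10; next = 9
base 7: 9 = 7 + 2; at 8: 8 + 2 = 10; next = 9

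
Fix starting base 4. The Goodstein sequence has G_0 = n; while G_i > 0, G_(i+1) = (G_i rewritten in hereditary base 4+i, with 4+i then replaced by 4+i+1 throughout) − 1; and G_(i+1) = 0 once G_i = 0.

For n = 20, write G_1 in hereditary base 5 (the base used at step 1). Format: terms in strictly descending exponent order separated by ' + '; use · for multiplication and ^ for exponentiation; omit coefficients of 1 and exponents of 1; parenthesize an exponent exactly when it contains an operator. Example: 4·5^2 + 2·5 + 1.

5^2 + 4

G_0 = 20. HB_4(20) = 4^2 + 4. Bump = 30. G_1 = 29.
G_1 = 29. HB_5(29) = 5^2 + 4. Bump = 40. G_2 = 39.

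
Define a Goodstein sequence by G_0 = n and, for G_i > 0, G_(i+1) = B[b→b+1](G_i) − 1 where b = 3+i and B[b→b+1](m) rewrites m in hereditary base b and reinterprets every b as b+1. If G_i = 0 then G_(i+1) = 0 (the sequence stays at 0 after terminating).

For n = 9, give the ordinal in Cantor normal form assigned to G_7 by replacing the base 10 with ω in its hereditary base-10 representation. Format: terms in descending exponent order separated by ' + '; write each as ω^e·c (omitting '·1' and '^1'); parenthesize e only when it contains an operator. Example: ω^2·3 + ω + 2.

(0) 9|_3 = 3^2 ↦ 4^2|_4 = 16 ⇒ 15
(1) 15|_4 = 3·4 + 3 ↦ 3·5 + 3|_5 = 18 ⇒ 17
(2) 17|_5 = 3·5 + 2 ↦ 3·6 + 2|_6 = 20 ⇒ 19
(3) 19|_6 = 3·6 + 1 ↦ 3·7 + 1|_7 = 22 ⇒ 21
(4) 21|_7 = 3·7 ↦ 3·8|_8 = 24 ⇒ 23
(5) 23|_8 = 2·8 + 7 ↦ 2·9 + 7|_9 = 25 ⇒ 24
(6) 24|_9 = 2·9 + 6 ↦ 2·10 + 6|_10 = 26 ⇒ 25
(7) 25|_10 = 2·10 + 5 ↦ 2·11 + 5|_11 = 27 ⇒ 26

ω·2 + 5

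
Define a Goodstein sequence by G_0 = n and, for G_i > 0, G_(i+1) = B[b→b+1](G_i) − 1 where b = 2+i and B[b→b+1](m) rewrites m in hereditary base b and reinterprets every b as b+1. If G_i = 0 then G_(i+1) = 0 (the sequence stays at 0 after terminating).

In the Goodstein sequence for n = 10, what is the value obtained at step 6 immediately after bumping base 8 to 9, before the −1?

[0] 10 ≡ 2^(2 + 1) + 2 (base 2). Lift 3: 84. −1: 83.
[1] 83 ≡ 3^(3 + 1) + 2 (base 3). Lift 4: 1026. −1: 1025.
[2] 1025 ≡ 4^(4 + 1) + 1 (base 4). Lift 5: 15626. −1: 15625.
[3] 15625 ≡ 5^(5 + 1) (base 5). Lift 6: 279936. −1: 279935.
[4] 279935 ≡ 5·6^6 + 5·6^5 + 5·6^4 + 5·6^3 + 5·6^2 + 5·6 + 5 (base 6). Lift 7: 4215755. −1: 4215754.
[5] 4215754 ≡ 5·7^7 + 5·7^5 + 5·7^4 + 5·7^3 + 5·7^2 + 5·7 + 4 (base 7). Lift 8: 84073324. −1: 84073323.
[6] 84073323 ≡ 5·8^8 + 5·8^5 + 5·8^4 + 5·8^3 + 5·8^2 + 5·8 + 3 (base 8). Lift 9: 1937434593. −1: 1937434592.

1937434593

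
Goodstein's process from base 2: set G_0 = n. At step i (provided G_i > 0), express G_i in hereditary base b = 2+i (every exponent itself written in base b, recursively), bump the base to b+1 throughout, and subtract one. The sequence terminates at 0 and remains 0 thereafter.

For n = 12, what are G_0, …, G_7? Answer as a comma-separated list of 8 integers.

12, 107, 1065, 15685, 280019, 5764910, 134217867, 3486784574

base 2: 12 = 2^(2 + 1) + 2^2; at 3: 3^(3 + 1) + 3^3 = 108; next = 107
base 3: 107 = 3^(3 + 1) + 2·3^2 + 2·3 + 2; at 4: 4^(4 + 1) + 2·4^2 + 2·4 + 2 = 1066; next = 1065
base 4: 1065 = 4^(4 + 1) + 2·4^2 + 2·4 + 1; at 5: 5^(5 + 1) + 2·5^2 + 2·5 + 1 = 15686; next = 15685
base 5: 15685 = 5^(5 + 1) + 2·5^2 + 2·5; at 6: 6^(6 + 1) + 2·6^2 + 2·6 = 280020; next = 280019
base 6: 280019 = 6^(6 + 1) + 2·6^2 + 6 + 5; at 7: 7^(7 + 1) + 2·7^2 + 7 + 5 = 5764911; next = 5764910
base 7: 5764910 = 7^(7 + 1) + 2·7^2 + 7 + 4; at 8: 8^(8 + 1) + 2·8^2 + 8 + 4 = 134217868; next = 134217867
base 8: 134217867 = 8^(8 + 1) + 2·8^2 + 8 + 3; at 9: 9^(9 + 1) + 2·9^2 + 9 + 3 = 3486784575; next = 3486784574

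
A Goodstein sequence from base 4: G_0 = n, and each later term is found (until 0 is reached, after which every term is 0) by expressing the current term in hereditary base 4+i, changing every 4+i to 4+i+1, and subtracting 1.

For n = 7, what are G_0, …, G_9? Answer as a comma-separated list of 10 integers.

(0) 7|_4 = 4 + 3 ↦ 5 + 3|_5 = 8 ⇒ 7
(1) 7|_5 = 5 + 2 ↦ 6 + 2|_6 = 8 ⇒ 7
(2) 7|_6 = 6 + 1 ↦ 7 + 1|_7 = 8 ⇒ 7
(3) 7|_7 = 7 ↦ 8|_8 = 8 ⇒ 7
(4) 7|_8 = 7 ↦ 7|_9 = 7 ⇒ 6
(5) 6|_9 = 6 ↦ 6|_10 = 6 ⇒ 5
(6) 5|_10 = 5 ↦ 5|_11 = 5 ⇒ 4
(7) 4|_11 = 4 ↦ 4|_12 = 4 ⇒ 3
(8) 3|_12 = 3 ↦ 3|_13 = 3 ⇒ 2

7, 7, 7, 7, 7, 6, 5, 4, 3, 2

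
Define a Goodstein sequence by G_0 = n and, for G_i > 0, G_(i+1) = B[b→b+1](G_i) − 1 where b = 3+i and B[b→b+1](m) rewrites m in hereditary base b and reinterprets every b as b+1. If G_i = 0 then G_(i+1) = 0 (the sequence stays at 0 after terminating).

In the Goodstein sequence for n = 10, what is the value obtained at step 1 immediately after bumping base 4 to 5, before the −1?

step 0: 10 = 3^2 + 1; sub 4 for 3: 4^2 + 1; = 17; G_1 = 17−1 = 16
step 1: 16 = 4^2; sub 5 for 4: 5^2; = 25; G_2 = 25−1 = 24

25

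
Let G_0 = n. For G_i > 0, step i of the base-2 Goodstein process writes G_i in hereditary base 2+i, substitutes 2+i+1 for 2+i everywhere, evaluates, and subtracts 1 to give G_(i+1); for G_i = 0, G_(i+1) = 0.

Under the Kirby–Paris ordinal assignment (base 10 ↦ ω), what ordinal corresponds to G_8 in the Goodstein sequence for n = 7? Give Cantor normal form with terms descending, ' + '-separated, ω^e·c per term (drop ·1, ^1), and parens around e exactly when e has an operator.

[0] 7 ≡ 2^2 + 2 + 1 (base 2). Lift 3: 31. −1: 30.
[1] 30 ≡ 3^3 + 3 (base 3). Lift 4: 260. −1: 259.
[2] 259 ≡ 4^4 + 3 (base 4). Lift 5: 3128. −1: 3127.
[3] 3127 ≡ 5^5 + 2 (base 5). Lift 6: 46658. −1: 46657.
[4] 46657 ≡ 6^6 + 1 (base 6). Lift 7: 823544. −1: 823543.
[5] 823543 ≡ 7^7 (base 7). Lift 8: 16777216. −1: 16777215.
[6] 16777215 ≡ 7·8^7 + 7·8^6 + 7·8^5 + 7·8^4 + 7·8^3 + 7·8^2 + 7·8 + 7 (base 8). Lift 9: 37665880. −1: 37665879.
[7] 37665879 ≡ 7·9^7 + 7·9^6 + 7·9^5 + 7·9^4 + 7·9^3 + 7·9^2 + 7·9 + 6 (base 9). Lift 10: 77777776. −1: 77777775.
[8] 77777775 ≡ 7·10^7 + 7·10^6 + 7·10^5 + 7·10^4 + 7·10^3 + 7·10^2 + 7·10 + 5 (base 10). Lift 11: 150051214. −1: 150051213.

ω^7·7 + ω^6·7 + ω^5·7 + ω^4·7 + ω^3·7 + ω^2·7 + ω·7 + 5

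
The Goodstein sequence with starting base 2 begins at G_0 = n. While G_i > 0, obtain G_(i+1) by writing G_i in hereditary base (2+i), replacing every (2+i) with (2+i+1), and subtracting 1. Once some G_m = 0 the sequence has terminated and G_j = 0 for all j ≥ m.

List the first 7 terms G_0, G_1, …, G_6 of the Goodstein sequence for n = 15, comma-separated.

15, 111, 1283, 18752, 326593, 6588344, 150994943

base 2: 15 = 2^(2 + 1) + 2^2 + 2 + 1; at 3: 3^(3 + 1) + 3^3 + 3 + 1 = 112; next = 111
base 3: 111 = 3^(3 + 1) + 3^3 + 3; at 4: 4^(4 + 1) + 4^4 + 4 = 1284; next = 1283
base 4: 1283 = 4^(4 + 1) + 4^4 + 3; at 5: 5^(5 + 1) + 5^5 + 3 = 18753; next = 18752
base 5: 18752 = 5^(5 + 1) + 5^5 + 2; at 6: 6^(6 + 1) + 6^6 + 2 = 326594; next = 326593
base 6: 326593 = 6^(6 + 1) + 6^6 + 1; at 7: 7^(7 + 1) + 7^7 + 1 = 6588345; next = 6588344
base 7: 6588344 = 7^(7 + 1) + 7^7; at 8: 8^(8 + 1) + 8^8 = 150994944; next = 150994943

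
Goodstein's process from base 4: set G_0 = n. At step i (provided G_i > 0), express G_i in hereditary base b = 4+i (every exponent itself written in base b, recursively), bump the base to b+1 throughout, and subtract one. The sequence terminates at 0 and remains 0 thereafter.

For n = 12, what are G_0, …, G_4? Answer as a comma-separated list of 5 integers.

G_0=12  [base 4] 3·4  →[4↦5]→  3·5 = 15  −1 ⇒ G_1=14
G_1=14  [base 5] 2·5 + 4  →[5↦6]→  2·6 + 4 = 16  −1 ⇒ G_2=15
G_2=15  [base 6] 2·6 + 3  →[6↦7]→  2·7 + 3 = 17  −1 ⇒ G_3=16
G_3=16  [base 7] 2·7 + 2  →[7↦8]→  2·8 + 2 = 18  −1 ⇒ G_4=17

12, 14, 15, 16, 17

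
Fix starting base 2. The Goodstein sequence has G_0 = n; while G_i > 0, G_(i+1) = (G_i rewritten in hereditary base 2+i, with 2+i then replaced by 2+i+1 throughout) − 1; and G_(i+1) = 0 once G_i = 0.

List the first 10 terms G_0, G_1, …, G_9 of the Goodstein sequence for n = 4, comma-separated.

4, 26, 41, 60, 83, 109, 139, 173, 211, 253

base 2: 4 = 2^2; at 3: 3^3 = 27; next = 26
base 3: 26 = 2·3^2 + 2·3 + 2; at 4: 2·4^2 + 2·4 + 2 = 42; next = 41
base 4: 41 = 2·4^2 + 2·4 + 1; at 5: 2·5^2 + 2·5 + 1 = 61; next = 60
base 5: 60 = 2·5^2 + 2·5; at 6: 2·6^2 + 2·6 = 84; next = 83
base 6: 83 = 2·6^2 + 6 + 5; at 7: 2·7^2 + 7 + 5 = 110; next = 109
base 7: 109 = 2·7^2 + 7 + 4; at 8: 2·8^2 + 8 + 4 = 140; next = 139
base 8: 139 = 2·8^2 + 8 + 3; at 9: 2·9^2 + 9 + 3 = 174; next = 173
base 9: 173 = 2·9^2 + 9 + 2; at 10: 2·10^2 + 10 + 2 = 212; next = 211
base 10: 211 = 2·10^2 + 10 + 1; at 11: 2·11^2 + 11 + 1 = 254; next = 253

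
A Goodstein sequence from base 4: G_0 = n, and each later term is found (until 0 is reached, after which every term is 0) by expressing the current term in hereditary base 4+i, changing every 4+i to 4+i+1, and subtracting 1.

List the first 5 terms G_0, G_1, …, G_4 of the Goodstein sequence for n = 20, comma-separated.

20, 29, 39, 51, 65

G_0=20  [base 4] 4^2 + 4  →[4↦5]→  5^2 + 5 = 30  −1 ⇒ G_1=29
G_1=29  [base 5] 5^2 + 4  →[5↦6]→  6^2 + 4 = 40  −1 ⇒ G_2=39
G_2=39  [base 6] 6^2 + 3  →[6↦7]→  7^2 + 3 = 52  −1 ⇒ G_3=51
G_3=51  [base 7] 7^2 + 2  →[7↦8]→  8^2 + 2 = 66  −1 ⇒ G_4=65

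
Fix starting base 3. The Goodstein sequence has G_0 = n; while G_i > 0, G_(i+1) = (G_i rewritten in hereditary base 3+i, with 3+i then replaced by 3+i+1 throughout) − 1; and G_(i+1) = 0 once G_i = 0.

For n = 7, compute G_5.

G_0=7  [base 3] 2·3 + 1  →[3↦4]→  2·4 + 1 = 9  −1 ⇒ G_1=8
G_1=8  [base 4] 2·4  →[4↦5]→  2·5 = 10  −1 ⇒ G_2=9
G_2=9  [base 5] 5 + 4  →[5↦6]→  6 + 4 = 10  −1 ⇒ G_3=9
G_3=9  [base 6] 6 + 3  →[6↦7]→  7 + 3 = 10  −1 ⇒ G_4=9
G_4=9  [base 7] 7 + 2  →[7↦8]→  8 + 2 = 10  −1 ⇒ G_5=9
G_5=9  [base 8] 8 + 1  →[8↦9]→  9 + 1 = 10  −1 ⇒ G_6=9

9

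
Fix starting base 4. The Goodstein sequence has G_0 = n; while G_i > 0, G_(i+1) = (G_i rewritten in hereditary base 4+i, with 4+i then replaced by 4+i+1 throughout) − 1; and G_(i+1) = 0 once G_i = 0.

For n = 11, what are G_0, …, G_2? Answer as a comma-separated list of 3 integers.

11, 12, 13

G_0=11  [base 4] 2·4 + 3  →[4↦5]→  2·5 + 3 = 13  −1 ⇒ G_1=12
G_1=12  [base 5] 2·5 + 2  →[5↦6]→  2·6 + 2 = 14  −1 ⇒ G_2=13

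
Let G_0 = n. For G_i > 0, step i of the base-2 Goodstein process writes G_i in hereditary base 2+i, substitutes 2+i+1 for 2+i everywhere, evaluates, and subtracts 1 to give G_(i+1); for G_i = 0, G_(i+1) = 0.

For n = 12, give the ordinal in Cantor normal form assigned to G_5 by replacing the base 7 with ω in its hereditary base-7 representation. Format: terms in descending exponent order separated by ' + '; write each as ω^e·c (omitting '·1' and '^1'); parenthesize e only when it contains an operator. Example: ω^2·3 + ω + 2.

12 —HB2→ 2^(2 + 1) + 2^2 —bump→ 3^(3 + 1) + 3^3 = 108 —(−1)→ 107
107 —HB3→ 3^(3 + 1) + 2·3^2 + 2·3 + 2 —bump→ 4^(4 + 1) + 2·4^2 + 2·4 + 2 = 1066 —(−1)→ 1065
1065 —HB4→ 4^(4 + 1) + 2·4^2 + 2·4 + 1 —bump→ 5^(5 + 1) + 2·5^2 + 2·5 + 1 = 15686 —(−1)→ 15685
15685 —HB5→ 5^(5 + 1) + 2·5^2 + 2·5 —bump→ 6^(6 + 1) + 2·6^2 + 2·6 = 280020 —(−1)→ 280019
280019 —HB6→ 6^(6 + 1) + 2·6^2 + 6 + 5 —bump→ 7^(7 + 1) + 2·7^2 + 7 + 5 = 5764911 —(−1)→ 5764910
5764910 —HB7→ 7^(7 + 1) + 2·7^2 + 7 + 4 —bump→ 8^(8 + 1) + 2·8^2 + 8 + 4 = 134217868 —(−1)→ 134217867

ω^(ω + 1) + ω^2·2 + ω + 4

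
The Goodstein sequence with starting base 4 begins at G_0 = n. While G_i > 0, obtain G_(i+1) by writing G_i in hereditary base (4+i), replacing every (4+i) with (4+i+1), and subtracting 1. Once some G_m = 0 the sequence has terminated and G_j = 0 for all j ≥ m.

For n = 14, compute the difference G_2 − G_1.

14 —HB4→ 3·4 + 2 —bump→ 3·5 + 2 = 17 —(−1)→ 16
16 —HB5→ 3·5 + 1 —bump→ 3·6 + 1 = 19 —(−1)→ 18

2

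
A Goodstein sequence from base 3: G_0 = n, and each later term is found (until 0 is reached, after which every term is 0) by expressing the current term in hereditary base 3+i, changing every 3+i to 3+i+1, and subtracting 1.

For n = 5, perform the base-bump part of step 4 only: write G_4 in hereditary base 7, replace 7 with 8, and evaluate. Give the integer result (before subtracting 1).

4

i=0: 5 = 3 + 2 (b=3); 3→4: 4 + 2 = 6; 6−1 = 5
i=1: 5 = 4 + 1 (b=4); 4→5: 5 + 1 = 6; 6−1 = 5
i=2: 5 = 5 (b=5); 5→6: 6 = 6; 6−1 = 5
i=3: 5 = 5 (b=6); 6→7: 5 = 5; 5−1 = 4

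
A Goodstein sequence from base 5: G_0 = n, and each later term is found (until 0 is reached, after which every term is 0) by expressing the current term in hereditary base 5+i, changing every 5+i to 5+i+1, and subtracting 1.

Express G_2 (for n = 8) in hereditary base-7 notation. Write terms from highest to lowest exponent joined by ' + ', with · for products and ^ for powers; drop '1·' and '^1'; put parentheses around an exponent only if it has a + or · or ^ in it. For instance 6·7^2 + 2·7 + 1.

(0) 8|_5 = 5 + 3 ↦ 6 + 3|_6 = 9 ⇒ 8
(1) 8|_6 = 6 + 2 ↦ 7 + 2|_7 = 9 ⇒ 8
(2) 8|_7 = 7 + 1 ↦ 8 + 1|_8 = 9 ⇒ 8

7 + 1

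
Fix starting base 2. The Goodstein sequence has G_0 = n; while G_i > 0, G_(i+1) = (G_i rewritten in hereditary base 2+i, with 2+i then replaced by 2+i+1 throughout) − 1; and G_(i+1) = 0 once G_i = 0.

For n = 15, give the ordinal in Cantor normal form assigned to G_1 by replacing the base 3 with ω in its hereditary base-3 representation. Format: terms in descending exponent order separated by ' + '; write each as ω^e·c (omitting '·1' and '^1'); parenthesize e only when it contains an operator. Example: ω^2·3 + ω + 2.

ω^(ω + 1) + ω^ω + ω

i=0: 15 = 2^(2 + 1) + 2^2 + 2 + 1 (b=2); 2→3: 3^(3 + 1) + 3^3 + 3 + 1 = 112; 112−1 = 111
i=1: 111 = 3^(3 + 1) + 3^3 + 3 (b=3); 3→4: 4^(4 + 1) + 4^4 + 4 = 1284; 1284−1 = 1283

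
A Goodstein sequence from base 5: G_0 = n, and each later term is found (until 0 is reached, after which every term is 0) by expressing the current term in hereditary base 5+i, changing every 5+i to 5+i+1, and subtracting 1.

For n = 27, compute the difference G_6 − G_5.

6

(0) 27|_5 = 5^2 + 2 ↦ 6^2 + 2|_6 = 38 ⇒ 37
(1) 37|_6 = 6^2 + 1 ↦ 7^2 + 1|_7 = 50 ⇒ 49
(2) 49|_7 = 7^2 ↦ 8^2|_8 = 64 ⇒ 63
(3) 63|_8 = 7·8 + 7 ↦ 7·9 + 7|_9 = 70 ⇒ 69
(4) 69|_9 = 7·9 + 6 ↦ 7·10 + 6|_10 = 76 ⇒ 75
(5) 75|_10 = 7·10 + 5 ↦ 7·11 + 5|_11 = 82 ⇒ 81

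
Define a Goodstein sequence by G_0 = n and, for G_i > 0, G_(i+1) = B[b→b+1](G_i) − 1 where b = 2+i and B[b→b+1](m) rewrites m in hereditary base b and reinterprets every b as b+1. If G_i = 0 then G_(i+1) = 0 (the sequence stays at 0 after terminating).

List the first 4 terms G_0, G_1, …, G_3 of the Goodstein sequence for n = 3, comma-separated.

3, 3, 3, 2

i=0: 3 = 2 + 1 (b=2); 2→3: 3 + 1 = 4; 4−1 = 3
i=1: 3 = 3 (b=3); 3→4: 4 = 4; 4−1 = 3
i=2: 3 = 3 (b=4); 4→5: 3 = 3; 3−1 = 2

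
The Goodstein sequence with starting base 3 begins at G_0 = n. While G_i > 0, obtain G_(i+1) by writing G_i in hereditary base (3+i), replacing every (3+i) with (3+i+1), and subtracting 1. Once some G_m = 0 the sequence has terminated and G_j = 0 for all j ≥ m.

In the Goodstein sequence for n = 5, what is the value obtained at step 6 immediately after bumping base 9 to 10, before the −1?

2

base 3: 5 = 3 + 2; at 4: 4 + 2 = 6; next = 5
base 4: 5 = 4 + 1; at 5: 5 + 1 = 6; next = 5
base 5: 5 = 5; at 6: 6 = 6; next = 5
base 6: 5 = 5; at 7: 5 = 5; next = 4
base 7: 4 = 4; at 8: 4 = 4; next = 3
base 8: 3 = 3; at 9: 3 = 3; next = 2
base 9: 2 = 2; at 10: 2 = 2; next = 1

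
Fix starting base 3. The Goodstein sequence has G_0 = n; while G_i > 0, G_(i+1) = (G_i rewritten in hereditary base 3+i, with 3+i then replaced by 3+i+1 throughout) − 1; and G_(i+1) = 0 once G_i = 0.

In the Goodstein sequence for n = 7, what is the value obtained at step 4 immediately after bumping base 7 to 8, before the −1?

i=0: 7 = 2·3 + 1 (b=3); 3→4: 2·4 + 1 = 9; 9−1 = 8
i=1: 8 = 2·4 (b=4); 4→5: 2·5 = 10; 10−1 = 9
i=2: 9 = 5 + 4 (b=5); 5→6: 6 + 4 = 10; 10−1 = 9
i=3: 9 = 6 + 3 (b=6); 6→7: 7 + 3 = 10; 10−1 = 9
i=4: 9 = 7 + 2 (b=7); 7→8: 8 + 2 = 10; 10−1 = 9

10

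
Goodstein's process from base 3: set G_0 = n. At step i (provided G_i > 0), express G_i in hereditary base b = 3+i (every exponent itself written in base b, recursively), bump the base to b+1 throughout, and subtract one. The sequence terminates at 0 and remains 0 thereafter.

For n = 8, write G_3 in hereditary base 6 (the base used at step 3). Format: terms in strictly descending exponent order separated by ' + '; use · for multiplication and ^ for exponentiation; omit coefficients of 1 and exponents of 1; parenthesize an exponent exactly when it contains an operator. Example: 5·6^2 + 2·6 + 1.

(0) 8|_3 = 2·3 + 2 ↦ 2·4 + 2|_4 = 10 ⇒ 9
(1) 9|_4 = 2·4 + 1 ↦ 2·5 + 1|_5 = 11 ⇒ 10
(2) 10|_5 = 2·5 ↦ 2·6|_6 = 12 ⇒ 11
(3) 11|_6 = 6 + 5 ↦ 7 + 5|_7 = 12 ⇒ 11

6 + 5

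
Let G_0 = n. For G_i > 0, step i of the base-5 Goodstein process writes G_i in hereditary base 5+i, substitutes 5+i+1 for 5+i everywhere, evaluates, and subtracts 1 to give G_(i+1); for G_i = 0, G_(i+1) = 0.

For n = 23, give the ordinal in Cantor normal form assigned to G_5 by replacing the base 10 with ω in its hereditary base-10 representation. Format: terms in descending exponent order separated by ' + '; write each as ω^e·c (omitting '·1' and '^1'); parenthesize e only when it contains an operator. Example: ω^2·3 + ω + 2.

i=0: 23 = 4·5 + 3 (b=5); 5→6: 4·6 + 3 = 27; 27−1 = 26
i=1: 26 = 4·6 + 2 (b=6); 6→7: 4·7 + 2 = 30; 30−1 = 29
i=2: 29 = 4·7 + 1 (b=7); 7→8: 4·8 + 1 = 33; 33−1 = 32
i=3: 32 = 4·8 (b=8); 8→9: 4·9 = 36; 36−1 = 35
i=4: 35 = 3·9 + 8 (b=9); 9→10: 3·10 + 8 = 38; 38−1 = 37
i=5: 37 = 3·10 + 7 (b=10); 10→11: 3·11 + 7 = 40; 40−1 = 39

ω·3 + 7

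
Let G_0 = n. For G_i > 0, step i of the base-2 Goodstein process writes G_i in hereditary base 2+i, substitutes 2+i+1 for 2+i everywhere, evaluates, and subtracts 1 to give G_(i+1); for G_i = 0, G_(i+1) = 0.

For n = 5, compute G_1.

27

G_0 = 5. HB_2(5) = 2^2 + 1. Bump = 28. G_1 = 27.
G_1 = 27. HB_3(27) = 3^3. Bump = 256. G_2 = 255.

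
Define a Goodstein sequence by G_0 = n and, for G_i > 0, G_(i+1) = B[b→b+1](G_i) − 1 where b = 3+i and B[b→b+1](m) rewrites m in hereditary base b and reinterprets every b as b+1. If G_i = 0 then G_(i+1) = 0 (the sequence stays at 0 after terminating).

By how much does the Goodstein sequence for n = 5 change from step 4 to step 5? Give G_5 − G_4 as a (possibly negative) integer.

(0) 5|_3 = 3 + 2 ↦ 4 + 2|_4 = 6 ⇒ 5
(1) 5|_4 = 4 + 1 ↦ 5 + 1|_5 = 6 ⇒ 5
(2) 5|_5 = 5 ↦ 6|_6 = 6 ⇒ 5
(3) 5|_6 = 5 ↦ 5|_7 = 5 ⇒ 4
(4) 4|_7 = 4 ↦ 4|_8 = 4 ⇒ 3

-1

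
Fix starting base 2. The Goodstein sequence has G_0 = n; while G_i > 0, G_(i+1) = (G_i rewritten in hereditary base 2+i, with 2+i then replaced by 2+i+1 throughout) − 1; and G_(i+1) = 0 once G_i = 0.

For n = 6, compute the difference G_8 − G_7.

(0) 6|_2 = 2^2 + 2 ↦ 3^3 + 3|_3 = 30 ⇒ 29
(1) 29|_3 = 3^3 + 2 ↦ 4^4 + 2|_4 = 258 ⇒ 257
(2) 257|_4 = 4^4 + 1 ↦ 5^5 + 1|_5 = 3126 ⇒ 3125
(3) 3125|_5 = 5^5 ↦ 6^6|_6 = 46656 ⇒ 46655
(4) 46655|_6 = 5·6^5 + 5·6^4 + 5·6^3 + 5·6^2 + 5·6 + 5 ↦ 5·7^5 + 5·7^4 + 5·7^3 + 5·7^2 + 5·7 + 5|_7 = 98040 ⇒ 98039
(5) 98039|_7 = 5·7^5 + 5·7^4 + 5·7^3 + 5·7^2 + 5·7 + 4 ↦ 5·8^5 + 5·8^4 + 5·8^3 + 5·8^2 + 5·8 + 4|_8 = 187244 ⇒ 187243
(6) 187243|_8 = 5·8^5 + 5·8^4 + 5·8^3 + 5·8^2 + 5·8 + 3 ↦ 5·9^5 + 5·9^4 + 5·9^3 + 5·9^2 + 5·9 + 3|_9 = 332148 ⇒ 332147
(7) 332147|_9 = 5·9^5 + 5·9^4 + 5·9^3 + 5·9^2 + 5·9 + 2 ↦ 5·10^5 + 5·10^4 + 5·10^3 + 5·10^2 + 5·10 + 2|_10 = 555552 ⇒ 555551

223404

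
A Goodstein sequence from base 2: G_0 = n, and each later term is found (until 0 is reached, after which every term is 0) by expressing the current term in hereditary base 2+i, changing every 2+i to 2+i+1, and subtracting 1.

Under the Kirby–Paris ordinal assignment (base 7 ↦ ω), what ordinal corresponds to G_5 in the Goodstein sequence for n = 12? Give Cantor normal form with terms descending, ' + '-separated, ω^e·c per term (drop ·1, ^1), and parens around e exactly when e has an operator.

12 —HB2→ 2^(2 + 1) + 2^2 —bump→ 3^(3 + 1) + 3^3 = 108 —(−1)→ 107
107 —HB3→ 3^(3 + 1) + 2·3^2 + 2·3 + 2 —bump→ 4^(4 + 1) + 2·4^2 + 2·4 + 2 = 1066 —(−1)→ 1065
1065 —HB4→ 4^(4 + 1) + 2·4^2 + 2·4 + 1 —bump→ 5^(5 + 1) + 2·5^2 + 2·5 + 1 = 15686 —(−1)→ 15685
15685 —HB5→ 5^(5 + 1) + 2·5^2 + 2·5 —bump→ 6^(6 + 1) + 2·6^2 + 2·6 = 280020 —(−1)→ 280019
280019 —HB6→ 6^(6 + 1) + 2·6^2 + 6 + 5 —bump→ 7^(7 + 1) + 2·7^2 + 7 + 5 = 5764911 —(−1)→ 5764910
5764910 —HB7→ 7^(7 + 1) + 2·7^2 + 7 + 4 —bump→ 8^(8 + 1) + 2·8^2 + 8 + 4 = 134217868 —(−1)→ 134217867

ω^(ω + 1) + ω^2·2 + ω + 4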